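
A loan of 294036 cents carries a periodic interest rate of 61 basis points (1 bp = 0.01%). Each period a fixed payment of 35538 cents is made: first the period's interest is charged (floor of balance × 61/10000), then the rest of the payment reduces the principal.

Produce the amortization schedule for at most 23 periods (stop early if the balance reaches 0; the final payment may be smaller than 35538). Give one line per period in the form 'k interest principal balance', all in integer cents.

1. interest=⌊294036·61/10000⌋=1793; principal=35538-1793=33745; balance=294036-33745=260291
2. interest=⌊260291·61/10000⌋=1587; principal=35538-1587=33951; balance=260291-33951=226340
3. interest=⌊226340·61/10000⌋=1380; principal=35538-1380=34158; balance=226340-34158=192182
4. interest=⌊192182·61/10000⌋=1172; principal=35538-1172=34366; balance=192182-34366=157816
5. interest=⌊157816·61/10000⌋=962; principal=35538-962=34576; balance=157816-34576=123240
6. interest=⌊123240·61/10000⌋=751; principal=35538-751=34787; balance=123240-34787=88453
7. interest=⌊88453·61/10000⌋=539; principal=35538-539=34999; balance=88453-34999=53454
8. interest=⌊53454·61/10000⌋=326; principal=35538-326=35212; balance=53454-35212=18242
9. interest=⌊18242·61/10000⌋=111; principal=min(35538-111,18242)=18242; balance=18242-18242=0

1 1793 33745 260291
2 1587 33951 226340
3 1380 34158 192182
4 1172 34366 157816
5 962 34576 123240
6 751 34787 88453
7 539 34999 53454
8 326 35212 18242
9 111 18242 0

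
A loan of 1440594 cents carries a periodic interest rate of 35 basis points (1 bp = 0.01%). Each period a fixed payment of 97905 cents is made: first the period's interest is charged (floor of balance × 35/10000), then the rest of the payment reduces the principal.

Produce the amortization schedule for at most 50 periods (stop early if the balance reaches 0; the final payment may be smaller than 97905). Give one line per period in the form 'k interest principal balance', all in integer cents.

1 5042 92863 1347731
2 4717 93188 1254543
3 4390 93515 1161028
4 4063 93842 1067186
5 3735 94170 973016
6 3405 94500 878516
7 3074 94831 783685
8 2742 95163 688522
9 2409 95496 593026
10 2075 95830 497196
11 1740 96165 401031
12 1403 96502 304529
13 1065 96840 207689
14 726 97179 110510
15 386 97519 12991
16 45 12991 0

1. interest=⌊1440594·35/10000⌋=5042; principal=97905-5042=92863; balance=1440594-92863=1347731
2. interest=⌊1347731·35/10000⌋=4717; principal=97905-4717=93188; balance=1347731-93188=1254543
3. interest=⌊1254543·35/10000⌋=4390; principal=97905-4390=93515; balance=1254543-93515=1161028
4. interest=⌊1161028·35/10000⌋=4063; principal=97905-4063=93842; balance=1161028-93842=1067186
5. interest=⌊1067186·35/10000⌋=3735; principal=97905-3735=94170; balance=1067186-94170=973016
6. interest=⌊973016·35/10000⌋=3405; principal=97905-3405=94500; balance=973016-94500=878516
7. interest=⌊878516·35/10000⌋=3074; principal=97905-3074=94831; balance=878516-94831=783685
8. interest=⌊783685·35/10000⌋=2742; principal=97905-2742=95163; balance=783685-95163=688522
9. interest=⌊688522·35/10000⌋=2409; principal=97905-2409=95496; balance=688522-95496=593026
10. interest=⌊593026·35/10000⌋=2075; principal=97905-2075=95830; balance=593026-95830=497196
11. interest=⌊497196·35/10000⌋=1740; principal=97905-1740=96165; balance=497196-96165=401031
12. interest=⌊401031·35/10000⌋=1403; principal=97905-1403=96502; balance=401031-96502=304529
13. interest=⌊304529·35/10000⌋=1065; principal=97905-1065=96840; balance=304529-96840=207689
14. interest=⌊207689·35/10000⌋=726; principal=97905-726=97179; balance=207689-97179=110510
15. interest=⌊110510·35/10000⌋=386; principal=97905-386=97519; balance=110510-97519=12991
16. interest=⌊12991·35/10000⌋=45; principal=min(97905-45,12991)=12991; balance=12991-12991=0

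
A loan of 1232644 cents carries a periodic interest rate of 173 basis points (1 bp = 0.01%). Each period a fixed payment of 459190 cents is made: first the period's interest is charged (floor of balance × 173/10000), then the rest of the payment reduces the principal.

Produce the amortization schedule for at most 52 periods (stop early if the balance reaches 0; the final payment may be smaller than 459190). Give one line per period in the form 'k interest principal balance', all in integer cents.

1 21324 437866 794778
2 13749 445441 349337
3 6043 349337 0

1. interest=⌊1232644·173/10000⌋=21324; principal=459190-21324=437866; balance=1232644-437866=794778
2. interest=⌊794778·173/10000⌋=13749; principal=459190-13749=445441; balance=794778-445441=349337
3. interest=⌊349337·173/10000⌋=6043; principal=min(459190-6043,349337)=349337; balance=349337-349337=0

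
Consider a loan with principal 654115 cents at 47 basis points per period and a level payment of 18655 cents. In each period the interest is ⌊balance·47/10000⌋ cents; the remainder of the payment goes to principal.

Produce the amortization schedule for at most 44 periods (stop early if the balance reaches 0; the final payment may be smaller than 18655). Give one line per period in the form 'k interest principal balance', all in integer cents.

1. interest=⌊654115·47/10000⌋=3074; principal=18655-3074=15581; balance=654115-15581=638534
2. interest=⌊638534·47/10000⌋=3001; principal=18655-3001=15654; balance=638534-15654=622880
3. interest=⌊622880·47/10000⌋=2927; principal=18655-2927=15728; balance=622880-15728=607152
4. interest=⌊607152·47/10000⌋=2853; principal=18655-2853=15802; balance=607152-15802=591350
5. interest=⌊591350·47/10000⌋=2779; principal=18655-2779=15876; balance=591350-15876=575474
6. interest=⌊575474·47/10000⌋=2704; principal=18655-2704=15951; balance=575474-15951=559523
7. interest=⌊559523·47/10000⌋=2629; principal=18655-2629=16026; balance=559523-16026=543497
8. interest=⌊543497·47/10000⌋=2554; principal=18655-2554=16101; balance=543497-16101=527396
9. interest=⌊527396·47/10000⌋=2478; principal=18655-2478=16177; balance=527396-16177=511219
10. interest=⌊511219·47/10000⌋=2402; principal=18655-2402=16253; balance=511219-16253=494966
11. interest=⌊494966·47/10000⌋=2326; principal=18655-2326=16329; balance=494966-16329=478637
12. interest=⌊478637·47/10000⌋=2249; principal=18655-2249=16406; balance=478637-16406=462231
13. interest=⌊462231·47/10000⌋=2172; principal=18655-2172=16483; balance=462231-16483=445748
14. interest=⌊445748·47/10000⌋=2095; principal=18655-2095=16560; balance=445748-16560=429188
15. interest=⌊429188·47/10000⌋=2017; principal=18655-2017=16638; balance=429188-16638=412550
16. interest=⌊412550·47/10000⌋=1938; principal=18655-1938=16717; balance=412550-16717=395833
17. interest=⌊395833·47/10000⌋=1860; principal=18655-1860=16795; balance=395833-16795=379038
18. interest=⌊379038·47/10000⌋=1781; principal=18655-1781=16874; balance=379038-16874=362164
19. interest=⌊362164·47/10000⌋=1702; principal=18655-1702=16953; balance=362164-16953=345211
20. interest=⌊345211·47/10000⌋=1622; principal=18655-1622=17033; balance=345211-17033=328178
21. interest=⌊328178·47/10000⌋=1542; principal=18655-1542=17113; balance=328178-17113=311065
22. interest=⌊311065·47/10000⌋=1462; principal=18655-1462=17193; balance=311065-17193=293872
23. interest=⌊293872·47/10000⌋=1381; principal=18655-1381=17274; balance=293872-17274=276598
24. interest=⌊276598·47/10000⌋=1300; principal=18655-1300=17355; balance=276598-17355=259243
25. interest=⌊259243·47/10000⌋=1218; principal=18655-1218=17437; balance=259243-17437=241806
26. interest=⌊241806·47/10000⌋=1136; principal=18655-1136=17519; balance=241806-17519=224287
27. interest=⌊224287·47/10000⌋=1054; principal=18655-1054=17601; balance=224287-17601=206686
28. interest=⌊206686·47/10000⌋=971; principal=18655-971=17684; balance=206686-17684=189002
29. interest=⌊189002·47/10000⌋=888; principal=18655-888=17767; balance=189002-17767=171235
30. interest=⌊171235·47/10000⌋=804; principal=18655-804=17851; balance=171235-17851=153384
31. interest=⌊153384·47/10000⌋=720; principal=18655-720=17935; balance=153384-17935=135449
32. interest=⌊135449·47/10000⌋=636; principal=18655-636=18019; balance=135449-18019=117430
33. interest=⌊117430·47/10000⌋=551; principal=18655-551=18104; balance=117430-18104=99326
34. interest=⌊99326·47/10000⌋=466; principal=18655-466=18189; balance=99326-18189=81137
35. interest=⌊81137·47/10000⌋=381; principal=18655-381=18274; balance=81137-18274=62863
36. interest=⌊62863·47/10000⌋=295; principal=18655-295=18360; balance=62863-18360=44503
37. interest=⌊44503·47/10000⌋=209; principal=18655-209=18446; balance=44503-18446=26057
38. interest=⌊26057·47/10000⌋=122; principal=18655-122=18533; balance=26057-18533=7524
39. interest=⌊7524·47/10000⌋=35; principal=min(18655-35,7524)=7524; balance=7524-7524=0

1 3074 15581 638534
2 3001 15654 622880
3 2927 15728 607152
4 2853 15802 591350
5 2779 15876 575474
6 2704 15951 559523
7 2629 16026 543497
8 2554 16101 527396
9 2478 16177 511219
10 2402 16253 494966
11 2326 16329 478637
12 2249 16406 462231
13 2172 16483 445748
14 2095 16560 429188
15 2017 16638 412550
16 1938 16717 395833
17 1860 16795 379038
18 1781 16874 362164
19 1702 16953 345211
20 1622 17033 328178
21 1542 17113 311065
22 1462 17193 293872
23 1381 17274 276598
24 1300 17355 259243
25 1218 17437 241806
26 1136 17519 224287
27 1054 17601 206686
28 971 17684 189002
29 888 17767 171235
30 804 17851 153384
31 720 17935 135449
32 636 18019 117430
33 551 18104 99326
34 466 18189 81137
35 381 18274 62863
36 295 18360 44503
37 209 18446 26057
38 122 18533 7524
39 35 7524 0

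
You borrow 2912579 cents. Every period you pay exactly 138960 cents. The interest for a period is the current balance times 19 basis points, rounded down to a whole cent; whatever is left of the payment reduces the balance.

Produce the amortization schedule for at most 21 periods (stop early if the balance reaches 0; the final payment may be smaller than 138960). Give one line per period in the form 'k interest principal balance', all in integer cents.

1. interest=⌊2912579·19/10000⌋=5533; principal=138960-5533=133427; balance=2912579-133427=2779152
2. interest=⌊2779152·19/10000⌋=5280; principal=138960-5280=133680; balance=2779152-133680=2645472
3. interest=⌊2645472·19/10000⌋=5026; principal=138960-5026=133934; balance=2645472-133934=2511538
4. interest=⌊2511538·19/10000⌋=4771; principal=138960-4771=134189; balance=2511538-134189=2377349
5. interest=⌊2377349·19/10000⌋=4516; principal=138960-4516=134444; balance=2377349-134444=2242905
6. interest=⌊2242905·19/10000⌋=4261; principal=138960-4261=134699; balance=2242905-134699=2108206
7. interest=⌊2108206·19/10000⌋=4005; principal=138960-4005=134955; balance=2108206-134955=1973251
8. interest=⌊1973251·19/10000⌋=3749; principal=138960-3749=135211; balance=1973251-135211=1838040
9. interest=⌊1838040·19/10000⌋=3492; principal=138960-3492=135468; balance=1838040-135468=1702572
10. interest=⌊1702572·19/10000⌋=3234; principal=138960-3234=135726; balance=1702572-135726=1566846
11. interest=⌊1566846·19/10000⌋=2977; principal=138960-2977=135983; balance=1566846-135983=1430863
12. interest=⌊1430863·19/10000⌋=2718; principal=138960-2718=136242; balance=1430863-136242=1294621
13. interest=⌊1294621·19/10000⌋=2459; principal=138960-2459=136501; balance=1294621-136501=1158120
14. interest=⌊1158120·19/10000⌋=2200; principal=138960-2200=136760; balance=1158120-136760=1021360
15. interest=⌊1021360·19/10000⌋=1940; principal=138960-1940=137020; balance=1021360-137020=884340
16. interest=⌊884340·19/10000⌋=1680; principal=138960-1680=137280; balance=884340-137280=747060
17. interest=⌊747060·19/10000⌋=1419; principal=138960-1419=137541; balance=747060-137541=609519
18. interest=⌊609519·19/10000⌋=1158; principal=138960-1158=137802; balance=609519-137802=471717
19. interest=⌊471717·19/10000⌋=896; principal=138960-896=138064; balance=471717-138064=333653
20. interest=⌊333653·19/10000⌋=633; principal=138960-633=138327; balance=333653-138327=195326
21. interest=⌊195326·19/10000⌋=371; principal=138960-371=138589; balance=195326-138589=56737

1 5533 133427 2779152
2 5280 133680 2645472
3 5026 133934 2511538
4 4771 134189 2377349
5 4516 134444 2242905
6 4261 134699 2108206
7 4005 134955 1973251
8 3749 135211 1838040
9 3492 135468 1702572
10 3234 135726 1566846
11 2977 135983 1430863
12 2718 136242 1294621
13 2459 136501 1158120
14 2200 136760 1021360
15 1940 137020 884340
16 1680 137280 747060
17 1419 137541 609519
18 1158 137802 471717
19 896 138064 333653
20 633 138327 195326
21 371 138589 56737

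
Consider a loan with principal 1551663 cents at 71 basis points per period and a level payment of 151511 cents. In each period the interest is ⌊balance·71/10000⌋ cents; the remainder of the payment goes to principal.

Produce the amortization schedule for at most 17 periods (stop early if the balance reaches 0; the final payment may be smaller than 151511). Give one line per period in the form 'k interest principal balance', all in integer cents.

1 11016 140495 1411168
2 10019 141492 1269676
3 9014 142497 1127179
4 8002 143509 983670
5 6984 144527 839143
6 5957 145554 693589
7 4924 146587 547002
8 3883 147628 399374
9 2835 148676 250698
10 1779 149732 100966
11 716 100966 0

1. interest=⌊1551663·71/10000⌋=11016; principal=151511-11016=140495; balance=1551663-140495=1411168
2. interest=⌊1411168·71/10000⌋=10019; principal=151511-10019=141492; balance=1411168-141492=1269676
3. interest=⌊1269676·71/10000⌋=9014; principal=151511-9014=142497; balance=1269676-142497=1127179
4. interest=⌊1127179·71/10000⌋=8002; principal=151511-8002=143509; balance=1127179-143509=983670
5. interest=⌊983670·71/10000⌋=6984; principal=151511-6984=144527; balance=983670-144527=839143
6. interest=⌊839143·71/10000⌋=5957; principal=151511-5957=145554; balance=839143-145554=693589
7. interest=⌊693589·71/10000⌋=4924; principal=151511-4924=146587; balance=693589-146587=547002
8. interest=⌊547002·71/10000⌋=3883; principal=151511-3883=147628; balance=547002-147628=399374
9. interest=⌊399374·71/10000⌋=2835; principal=151511-2835=148676; balance=399374-148676=250698
10. interest=⌊250698·71/10000⌋=1779; principal=151511-1779=149732; balance=250698-149732=100966
11. interest=⌊100966·71/10000⌋=716; principal=min(151511-716,100966)=100966; balance=100966-100966=0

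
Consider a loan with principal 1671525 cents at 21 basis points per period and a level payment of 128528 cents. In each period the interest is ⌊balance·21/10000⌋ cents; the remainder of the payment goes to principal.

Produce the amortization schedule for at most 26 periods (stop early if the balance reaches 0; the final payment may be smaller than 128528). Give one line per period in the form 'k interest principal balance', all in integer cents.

1 3510 125018 1546507
2 3247 125281 1421226
3 2984 125544 1295682
4 2720 125808 1169874
5 2456 126072 1043802
6 2191 126337 917465
7 1926 126602 790863
8 1660 126868 663995
9 1394 127134 536861
10 1127 127401 409460
11 859 127669 281791
12 591 127937 153854
13 323 128205 25649
14 53 25649 0

1. interest=⌊1671525·21/10000⌋=3510; principal=128528-3510=125018; balance=1671525-125018=1546507
2. interest=⌊1546507·21/10000⌋=3247; principal=128528-3247=125281; balance=1546507-125281=1421226
3. interest=⌊1421226·21/10000⌋=2984; principal=128528-2984=125544; balance=1421226-125544=1295682
4. interest=⌊1295682·21/10000⌋=2720; principal=128528-2720=125808; balance=1295682-125808=1169874
5. interest=⌊1169874·21/10000⌋=2456; principal=128528-2456=126072; balance=1169874-126072=1043802
6. interest=⌊1043802·21/10000⌋=2191; principal=128528-2191=126337; balance=1043802-126337=917465
7. interest=⌊917465·21/10000⌋=1926; principal=128528-1926=126602; balance=917465-126602=790863
8. interest=⌊790863·21/10000⌋=1660; principal=128528-1660=126868; balance=790863-126868=663995
9. interest=⌊663995·21/10000⌋=1394; principal=128528-1394=127134; balance=663995-127134=536861
10. interest=⌊536861·21/10000⌋=1127; principal=128528-1127=127401; balance=536861-127401=409460
11. interest=⌊409460·21/10000⌋=859; principal=128528-859=127669; balance=409460-127669=281791
12. interest=⌊281791·21/10000⌋=591; principal=128528-591=127937; balance=281791-127937=153854
13. interest=⌊153854·21/10000⌋=323; principal=128528-323=128205; balance=153854-128205=25649
14. interest=⌊25649·21/10000⌋=53; principal=min(128528-53,25649)=25649; balance=25649-25649=0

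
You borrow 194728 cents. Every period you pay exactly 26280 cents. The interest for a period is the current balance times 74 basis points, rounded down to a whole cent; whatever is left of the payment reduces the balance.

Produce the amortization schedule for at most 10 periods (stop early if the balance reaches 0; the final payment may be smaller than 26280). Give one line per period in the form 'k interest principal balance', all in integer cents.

1 1440 24840 169888
2 1257 25023 144865
3 1072 25208 119657
4 885 25395 94262
5 697 25583 68679
6 508 25772 42907
7 317 25963 16944
8 125 16944 0

1. interest=⌊194728·74/10000⌋=1440; principal=26280-1440=24840; balance=194728-24840=169888
2. interest=⌊169888·74/10000⌋=1257; principal=26280-1257=25023; balance=169888-25023=144865
3. interest=⌊144865·74/10000⌋=1072; principal=26280-1072=25208; balance=144865-25208=119657
4. interest=⌊119657·74/10000⌋=885; principal=26280-885=25395; balance=119657-25395=94262
5. interest=⌊94262·74/10000⌋=697; principal=26280-697=25583; balance=94262-25583=68679
6. interest=⌊68679·74/10000⌋=508; principal=26280-508=25772; balance=68679-25772=42907
7. interest=⌊42907·74/10000⌋=317; principal=26280-317=25963; balance=42907-25963=16944
8. interest=⌊16944·74/10000⌋=125; principal=min(26280-125,16944)=16944; balance=16944-16944=0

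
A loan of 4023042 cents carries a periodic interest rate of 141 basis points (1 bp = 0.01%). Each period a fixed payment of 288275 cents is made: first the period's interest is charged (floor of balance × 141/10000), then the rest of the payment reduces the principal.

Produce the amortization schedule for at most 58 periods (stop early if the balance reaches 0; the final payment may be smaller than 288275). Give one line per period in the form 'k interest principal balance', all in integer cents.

1 56724 231551 3791491
2 53460 234815 3556676
3 50149 238126 3318550
4 46791 241484 3077066
5 43386 244889 2832177
6 39933 248342 2583835
7 36432 251843 2331992
8 32881 255394 2076598
9 29280 258995 1817603
10 25628 262647 1554956
11 21924 266351 1288605
12 18169 270106 1018499
13 14360 273915 744584
14 10498 277777 466807
15 6581 281694 185113
16 2610 185113 0

1. interest=⌊4023042·141/10000⌋=56724; principal=288275-56724=231551; balance=4023042-231551=3791491
2. interest=⌊3791491·141/10000⌋=53460; principal=288275-53460=234815; balance=3791491-234815=3556676
3. interest=⌊3556676·141/10000⌋=50149; principal=288275-50149=238126; balance=3556676-238126=3318550
4. interest=⌊3318550·141/10000⌋=46791; principal=288275-46791=241484; balance=3318550-241484=3077066
5. interest=⌊3077066·141/10000⌋=43386; principal=288275-43386=244889; balance=3077066-244889=2832177
6. interest=⌊2832177·141/10000⌋=39933; principal=288275-39933=248342; balance=2832177-248342=2583835
7. interest=⌊2583835·141/10000⌋=36432; principal=288275-36432=251843; balance=2583835-251843=2331992
8. interest=⌊2331992·141/10000⌋=32881; principal=288275-32881=255394; balance=2331992-255394=2076598
9. interest=⌊2076598·141/10000⌋=29280; principal=288275-29280=258995; balance=2076598-258995=1817603
10. interest=⌊1817603·141/10000⌋=25628; principal=288275-25628=262647; balance=1817603-262647=1554956
11. interest=⌊1554956·141/10000⌋=21924; principal=288275-21924=266351; balance=1554956-266351=1288605
12. interest=⌊1288605·141/10000⌋=18169; principal=288275-18169=270106; balance=1288605-270106=1018499
13. interest=⌊1018499·141/10000⌋=14360; principal=288275-14360=273915; balance=1018499-273915=744584
14. interest=⌊744584·141/10000⌋=10498; principal=288275-10498=277777; balance=744584-277777=466807
15. interest=⌊466807·141/10000⌋=6581; principal=288275-6581=281694; balance=466807-281694=185113
16. interest=⌊185113·141/10000⌋=2610; principal=min(288275-2610,185113)=185113; balance=185113-185113=0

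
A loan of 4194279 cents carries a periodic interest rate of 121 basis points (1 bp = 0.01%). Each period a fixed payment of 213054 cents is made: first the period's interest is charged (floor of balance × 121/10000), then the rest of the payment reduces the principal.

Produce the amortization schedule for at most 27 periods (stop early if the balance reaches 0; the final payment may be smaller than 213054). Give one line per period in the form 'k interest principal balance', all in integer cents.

1 50750 162304 4031975
2 48786 164268 3867707
3 46799 166255 3701452
4 44787 168267 3533185
5 42751 170303 3362882
6 40690 172364 3190518
7 38605 174449 3016069
8 36494 176560 2839509
9 34358 178696 2660813
10 32195 180859 2479954
11 30007 183047 2296907
12 27792 185262 2111645
13 25550 187504 1924141
14 23282 189772 1734369
15 20985 192069 1542300
16 18661 194393 1347907
17 16309 196745 1151162
18 13929 199125 952037
19 11519 201535 750502
20 9081 203973 546529
21 6613 206441 340088
22 4115 208939 131149
23 1586 131149 0

1. interest=⌊4194279·121/10000⌋=50750; principal=213054-50750=162304; balance=4194279-162304=4031975
2. interest=⌊4031975·121/10000⌋=48786; principal=213054-48786=164268; balance=4031975-164268=3867707
3. interest=⌊3867707·121/10000⌋=46799; principal=213054-46799=166255; balance=3867707-166255=3701452
4. interest=⌊3701452·121/10000⌋=44787; principal=213054-44787=168267; balance=3701452-168267=3533185
5. interest=⌊3533185·121/10000⌋=42751; principal=213054-42751=170303; balance=3533185-170303=3362882
6. interest=⌊3362882·121/10000⌋=40690; principal=213054-40690=172364; balance=3362882-172364=3190518
7. interest=⌊3190518·121/10000⌋=38605; principal=213054-38605=174449; balance=3190518-174449=3016069
8. interest=⌊3016069·121/10000⌋=36494; principal=213054-36494=176560; balance=3016069-176560=2839509
9. interest=⌊2839509·121/10000⌋=34358; principal=213054-34358=178696; balance=2839509-178696=2660813
10. interest=⌊2660813·121/10000⌋=32195; principal=213054-32195=180859; balance=2660813-180859=2479954
11. interest=⌊2479954·121/10000⌋=30007; principal=213054-30007=183047; balance=2479954-183047=2296907
12. interest=⌊2296907·121/10000⌋=27792; principal=213054-27792=185262; balance=2296907-185262=2111645
13. interest=⌊2111645·121/10000⌋=25550; principal=213054-25550=187504; balance=2111645-187504=1924141
14. interest=⌊1924141·121/10000⌋=23282; principal=213054-23282=189772; balance=1924141-189772=1734369
15. interest=⌊1734369·121/10000⌋=20985; principal=213054-20985=192069; balance=1734369-192069=1542300
16. interest=⌊1542300·121/10000⌋=18661; principal=213054-18661=194393; balance=1542300-194393=1347907
17. interest=⌊1347907·121/10000⌋=16309; principal=213054-16309=196745; balance=1347907-196745=1151162
18. interest=⌊1151162·121/10000⌋=13929; principal=213054-13929=199125; balance=1151162-199125=952037
19. interest=⌊952037·121/10000⌋=11519; principal=213054-11519=201535; balance=952037-201535=750502
20. interest=⌊750502·121/10000⌋=9081; principal=213054-9081=203973; balance=750502-203973=546529
21. interest=⌊546529·121/10000⌋=6613; principal=213054-6613=206441; balance=546529-206441=340088
22. interest=⌊340088·121/10000⌋=4115; principal=213054-4115=208939; balance=340088-208939=131149
23. interest=⌊131149·121/10000⌋=1586; principal=min(213054-1586,131149)=131149; balance=131149-131149=0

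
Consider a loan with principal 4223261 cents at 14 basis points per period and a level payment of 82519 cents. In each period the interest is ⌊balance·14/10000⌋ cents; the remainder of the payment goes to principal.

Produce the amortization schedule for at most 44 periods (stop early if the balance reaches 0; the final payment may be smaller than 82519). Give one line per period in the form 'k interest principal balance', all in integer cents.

1 5912 76607 4146654
2 5805 76714 4069940
3 5697 76822 3993118
4 5590 76929 3916189
5 5482 77037 3839152
6 5374 77145 3762007
7 5266 77253 3684754
8 5158 77361 3607393
9 5050 77469 3529924
10 4941 77578 3452346
11 4833 77686 3374660
12 4724 77795 3296865
13 4615 77904 3218961
14 4506 78013 3140948
15 4397 78122 3062826
16 4287 78232 2984594
17 4178 78341 2906253
18 4068 78451 2827802
19 3958 78561 2749241
20 3848 78671 2670570
21 3738 78781 2591789
22 3628 78891 2512898
23 3518 79001 2433897
24 3407 79112 2354785
25 3296 79223 2275562
26 3185 79334 2196228
27 3074 79445 2116783
28 2963 79556 2037227
29 2852 79667 1957560
30 2740 79779 1877781
31 2628 79891 1797890
32 2517 80002 1717888
33 2405 80114 1637774
34 2292 80227 1557547
35 2180 80339 1477208
36 2068 80451 1396757
37 1955 80564 1316193
38 1842 80677 1235516
39 1729 80790 1154726
40 1616 80903 1073823
41 1503 81016 992807
42 1389 81130 911677
43 1276 81243 830434
44 1162 81357 749077

1. interest=⌊4223261·14/10000⌋=5912; principal=82519-5912=76607; balance=4223261-76607=4146654
2. interest=⌊4146654·14/10000⌋=5805; principal=82519-5805=76714; balance=4146654-76714=4069940
3. interest=⌊4069940·14/10000⌋=5697; principal=82519-5697=76822; balance=4069940-76822=3993118
4. interest=⌊3993118·14/10000⌋=5590; principal=82519-5590=76929; balance=3993118-76929=3916189
5. interest=⌊3916189·14/10000⌋=5482; principal=82519-5482=77037; balance=3916189-77037=3839152
6. interest=⌊3839152·14/10000⌋=5374; principal=82519-5374=77145; balance=3839152-77145=3762007
7. interest=⌊3762007·14/10000⌋=5266; principal=82519-5266=77253; balance=3762007-77253=3684754
8. interest=⌊3684754·14/10000⌋=5158; principal=82519-5158=77361; balance=3684754-77361=3607393
9. interest=⌊3607393·14/10000⌋=5050; principal=82519-5050=77469; balance=3607393-77469=3529924
10. interest=⌊3529924·14/10000⌋=4941; principal=82519-4941=77578; balance=3529924-77578=3452346
11. interest=⌊3452346·14/10000⌋=4833; principal=82519-4833=77686; balance=3452346-77686=3374660
12. interest=⌊3374660·14/10000⌋=4724; principal=82519-4724=77795; balance=3374660-77795=3296865
13. interest=⌊3296865·14/10000⌋=4615; principal=82519-4615=77904; balance=3296865-77904=3218961
14. interest=⌊3218961·14/10000⌋=4506; principal=82519-4506=78013; balance=3218961-78013=3140948
15. interest=⌊3140948·14/10000⌋=4397; principal=82519-4397=78122; balance=3140948-78122=3062826
16. interest=⌊3062826·14/10000⌋=4287; principal=82519-4287=78232; balance=3062826-78232=2984594
17. interest=⌊2984594·14/10000⌋=4178; principal=82519-4178=78341; balance=2984594-78341=2906253
18. interest=⌊2906253·14/10000⌋=4068; principal=82519-4068=78451; balance=2906253-78451=2827802
19. interest=⌊2827802·14/10000⌋=3958; principal=82519-3958=78561; balance=2827802-78561=2749241
20. interest=⌊2749241·14/10000⌋=3848; principal=82519-3848=78671; balance=2749241-78671=2670570
21. interest=⌊2670570·14/10000⌋=3738; principal=82519-3738=78781; balance=2670570-78781=2591789
22. interest=⌊2591789·14/10000⌋=3628; principal=82519-3628=78891; balance=2591789-78891=2512898
23. interest=⌊2512898·14/10000⌋=3518; principal=82519-3518=79001; balance=2512898-79001=2433897
24. interest=⌊2433897·14/10000⌋=3407; principal=82519-3407=79112; balance=2433897-79112=2354785
25. interest=⌊2354785·14/10000⌋=3296; principal=82519-3296=79223; balance=2354785-79223=2275562
26. interest=⌊2275562·14/10000⌋=3185; principal=82519-3185=79334; balance=2275562-79334=2196228
27. interest=⌊2196228·14/10000⌋=3074; principal=82519-3074=79445; balance=2196228-79445=2116783
28. interest=⌊2116783·14/10000⌋=2963; principal=82519-2963=79556; balance=2116783-79556=2037227
29. interest=⌊2037227·14/10000⌋=2852; principal=82519-2852=79667; balance=2037227-79667=1957560
30. interest=⌊1957560·14/10000⌋=2740; principal=82519-2740=79779; balance=1957560-79779=1877781
31. interest=⌊1877781·14/10000⌋=2628; principal=82519-2628=79891; balance=1877781-79891=1797890
32. interest=⌊1797890·14/10000⌋=2517; principal=82519-2517=80002; balance=1797890-80002=1717888
33. interest=⌊1717888·14/10000⌋=2405; principal=82519-2405=80114; balance=1717888-80114=1637774
34. interest=⌊1637774·14/10000⌋=2292; principal=82519-2292=80227; balance=1637774-80227=1557547
35. interest=⌊1557547·14/10000⌋=2180; principal=82519-2180=80339; balance=1557547-80339=1477208
36. interest=⌊1477208·14/10000⌋=2068; principal=82519-2068=80451; balance=1477208-80451=1396757
37. interest=⌊1396757·14/10000⌋=1955; principal=82519-1955=80564; balance=1396757-80564=1316193
38. interest=⌊1316193·14/10000⌋=1842; principal=82519-1842=80677; balance=1316193-80677=1235516
39. interest=⌊1235516·14/10000⌋=1729; principal=82519-1729=80790; balance=1235516-80790=1154726
40. interest=⌊1154726·14/10000⌋=1616; principal=82519-1616=80903; balance=1154726-80903=1073823
41. interest=⌊1073823·14/10000⌋=1503; principal=82519-1503=81016; balance=1073823-81016=992807
42. interest=⌊992807·14/10000⌋=1389; principal=82519-1389=81130; balance=992807-81130=911677
43. interest=⌊911677·14/10000⌋=1276; principal=82519-1276=81243; balance=911677-81243=830434
44. interest=⌊830434·14/10000⌋=1162; principal=82519-1162=81357; balance=830434-81357=749077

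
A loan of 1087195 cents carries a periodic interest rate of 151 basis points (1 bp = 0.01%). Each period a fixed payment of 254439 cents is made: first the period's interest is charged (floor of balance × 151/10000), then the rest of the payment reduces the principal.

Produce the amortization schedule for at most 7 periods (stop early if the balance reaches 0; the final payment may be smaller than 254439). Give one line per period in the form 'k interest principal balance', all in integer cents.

1. interest=⌊1087195·151/10000⌋=16416; principal=254439-16416=238023; balance=1087195-238023=849172
2. interest=⌊849172·151/10000⌋=12822; principal=254439-12822=241617; balance=849172-241617=607555
3. interest=⌊607555·151/10000⌋=9174; principal=254439-9174=245265; balance=607555-245265=362290
4. interest=⌊362290·151/10000⌋=5470; principal=254439-5470=248969; balance=362290-248969=113321
5. interest=⌊113321·151/10000⌋=1711; principal=min(254439-1711,113321)=113321; balance=113321-113321=0

1 16416 238023 849172
2 12822 241617 607555
3 9174 245265 362290
4 5470 248969 113321
5 1711 113321 0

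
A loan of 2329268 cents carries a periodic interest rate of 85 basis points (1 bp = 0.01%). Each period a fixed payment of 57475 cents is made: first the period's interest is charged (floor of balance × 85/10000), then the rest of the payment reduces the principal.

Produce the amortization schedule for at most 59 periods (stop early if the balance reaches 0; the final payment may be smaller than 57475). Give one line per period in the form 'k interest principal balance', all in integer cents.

1 19798 37677 2291591
2 19478 37997 2253594
3 19155 38320 2215274
4 18829 38646 2176628
5 18501 38974 2137654
6 18170 39305 2098349
7 17835 39640 2058709
8 17499 39976 2018733
9 17159 40316 1978417
10 16816 40659 1937758
11 16470 41005 1896753
12 16122 41353 1855400
13 15770 41705 1813695
14 15416 42059 1771636
15 15058 42417 1729219
16 14698 42777 1686442
17 14334 43141 1643301
18 13968 43507 1599794
19 13598 43877 1555917
20 13225 44250 1511667
21 12849 44626 1467041
22 12469 45006 1422035
23 12087 45388 1376647
24 11701 45774 1330873
25 11312 46163 1284710
26 10920 46555 1238155
27 10524 46951 1191204
28 10125 47350 1143854
29 9722 47753 1096101
30 9316 48159 1047942
31 8907 48568 999374
32 8494 48981 950393
33 8078 49397 900996
34 7658 49817 851179
35 7235 50240 800939
36 6807 50668 750271
37 6377 51098 699173
38 5942 51533 647640
39 5504 51971 595669
40 5063 52412 543257
41 4617 52858 490399
42 4168 53307 437092
43 3715 53760 383332
44 3258 54217 329115
45 2797 54678 274437
46 2332 55143 219294
47 1863 55612 163682
48 1391 56084 107598
49 914 56561 51037
50 433 51037 0

1. interest=⌊2329268·85/10000⌋=19798; principal=57475-19798=37677; balance=2329268-37677=2291591
2. interest=⌊2291591·85/10000⌋=19478; principal=57475-19478=37997; balance=2291591-37997=2253594
3. interest=⌊2253594·85/10000⌋=19155; principal=57475-19155=38320; balance=2253594-38320=2215274
4. interest=⌊2215274·85/10000⌋=18829; principal=57475-18829=38646; balance=2215274-38646=2176628
5. interest=⌊2176628·85/10000⌋=18501; principal=57475-18501=38974; balance=2176628-38974=2137654
6. interest=⌊2137654·85/10000⌋=18170; principal=57475-18170=39305; balance=2137654-39305=2098349
7. interest=⌊2098349·85/10000⌋=17835; principal=57475-17835=39640; balance=2098349-39640=2058709
8. interest=⌊2058709·85/10000⌋=17499; principal=57475-17499=39976; balance=2058709-39976=2018733
9. interest=⌊2018733·85/10000⌋=17159; principal=57475-17159=40316; balance=2018733-40316=1978417
10. interest=⌊1978417·85/10000⌋=16816; principal=57475-16816=40659; balance=1978417-40659=1937758
11. interest=⌊1937758·85/10000⌋=16470; principal=57475-16470=41005; balance=1937758-41005=1896753
12. interest=⌊1896753·85/10000⌋=16122; principal=57475-16122=41353; balance=1896753-41353=1855400
13. interest=⌊1855400·85/10000⌋=15770; principal=57475-15770=41705; balance=1855400-41705=1813695
14. interest=⌊1813695·85/10000⌋=15416; principal=57475-15416=42059; balance=1813695-42059=1771636
15. interest=⌊1771636·85/10000⌋=15058; principal=57475-15058=42417; balance=1771636-42417=1729219
16. interest=⌊1729219·85/10000⌋=14698; principal=57475-14698=42777; balance=1729219-42777=1686442
17. interest=⌊1686442·85/10000⌋=14334; principal=57475-14334=43141; balance=1686442-43141=1643301
18. interest=⌊1643301·85/10000⌋=13968; principal=57475-13968=43507; balance=1643301-43507=1599794
19. interest=⌊1599794·85/10000⌋=13598; principal=57475-13598=43877; balance=1599794-43877=1555917
20. interest=⌊1555917·85/10000⌋=13225; principal=57475-13225=44250; balance=1555917-44250=1511667
21. interest=⌊1511667·85/10000⌋=12849; principal=57475-12849=44626; balance=1511667-44626=1467041
22. interest=⌊1467041·85/10000⌋=12469; principal=57475-12469=45006; balance=1467041-45006=1422035
23. interest=⌊1422035·85/10000⌋=12087; principal=57475-12087=45388; balance=1422035-45388=1376647
24. interest=⌊1376647·85/10000⌋=11701; principal=57475-11701=45774; balance=1376647-45774=1330873
25. interest=⌊1330873·85/10000⌋=11312; principal=57475-11312=46163; balance=1330873-46163=1284710
26. interest=⌊1284710·85/10000⌋=10920; principal=57475-10920=46555; balance=1284710-46555=1238155
27. interest=⌊1238155·85/10000⌋=10524; principal=57475-10524=46951; balance=1238155-46951=1191204
28. interest=⌊1191204·85/10000⌋=10125; principal=57475-10125=47350; balance=1191204-47350=1143854
29. interest=⌊1143854·85/10000⌋=9722; principal=57475-9722=47753; balance=1143854-47753=1096101
30. interest=⌊1096101·85/10000⌋=9316; principal=57475-9316=48159; balance=1096101-48159=1047942
31. interest=⌊1047942·85/10000⌋=8907; principal=57475-8907=48568; balance=1047942-48568=999374
32. interest=⌊999374·85/10000⌋=8494; principal=57475-8494=48981; balance=999374-48981=950393
33. interest=⌊950393·85/10000⌋=8078; principal=57475-8078=49397; balance=950393-49397=900996
34. interest=⌊900996·85/10000⌋=7658; principal=57475-7658=49817; balance=900996-49817=851179
35. interest=⌊851179·85/10000⌋=7235; principal=57475-7235=50240; balance=851179-50240=800939
36. interest=⌊800939·85/10000⌋=6807; principal=57475-6807=50668; balance=800939-50668=750271
37. interest=⌊750271·85/10000⌋=6377; principal=57475-6377=51098; balance=750271-51098=699173
38. interest=⌊699173·85/10000⌋=5942; principal=57475-5942=51533; balance=699173-51533=647640
39. interest=⌊647640·85/10000⌋=5504; principal=57475-5504=51971; balance=647640-51971=595669
40. interest=⌊595669·85/10000⌋=5063; principal=57475-5063=52412; balance=595669-52412=543257
41. interest=⌊543257·85/10000⌋=4617; principal=57475-4617=52858; balance=543257-52858=490399
42. interest=⌊490399·85/10000⌋=4168; principal=57475-4168=53307; balance=490399-53307=437092
43. interest=⌊437092·85/10000⌋=3715; principal=57475-3715=53760; balance=437092-53760=383332
44. interest=⌊383332·85/10000⌋=3258; principal=57475-3258=54217; balance=383332-54217=329115
45. interest=⌊329115·85/10000⌋=2797; principal=57475-2797=54678; balance=329115-54678=274437
46. interest=⌊274437·85/10000⌋=2332; principal=57475-2332=55143; balance=274437-55143=219294
47. interest=⌊219294·85/10000⌋=1863; principal=57475-1863=55612; balance=219294-55612=163682
48. interest=⌊163682·85/10000⌋=1391; principal=57475-1391=56084; balance=163682-56084=107598
49. interest=⌊107598·85/10000⌋=914; principal=57475-914=56561; balance=107598-56561=51037
50. interest=⌊51037·85/10000⌋=433; principal=min(57475-433,51037)=51037; balance=51037-51037=0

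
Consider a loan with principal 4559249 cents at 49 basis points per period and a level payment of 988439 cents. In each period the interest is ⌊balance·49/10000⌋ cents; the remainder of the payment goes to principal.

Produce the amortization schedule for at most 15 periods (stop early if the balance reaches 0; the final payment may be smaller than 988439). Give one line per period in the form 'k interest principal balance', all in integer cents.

1 22340 966099 3593150
2 17606 970833 2622317
3 12849 975590 1646727
4 8068 980371 666356
5 3265 666356 0

1. interest=⌊4559249·49/10000⌋=22340; principal=988439-22340=966099; balance=4559249-966099=3593150
2. interest=⌊3593150·49/10000⌋=17606; principal=988439-17606=970833; balance=3593150-970833=2622317
3. interest=⌊2622317·49/10000⌋=12849; principal=988439-12849=975590; balance=2622317-975590=1646727
4. interest=⌊1646727·49/10000⌋=8068; principal=988439-8068=980371; balance=1646727-980371=666356
5. interest=⌊666356·49/10000⌋=3265; principal=min(988439-3265,666356)=666356; balance=666356-666356=0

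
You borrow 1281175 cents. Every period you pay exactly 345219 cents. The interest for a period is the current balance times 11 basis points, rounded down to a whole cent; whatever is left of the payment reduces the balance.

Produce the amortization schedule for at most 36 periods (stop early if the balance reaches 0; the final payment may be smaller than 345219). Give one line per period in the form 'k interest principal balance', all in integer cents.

1 1409 343810 937365
2 1031 344188 593177
3 652 344567 248610
4 273 248610 0

1. interest=⌊1281175·11/10000⌋=1409; principal=345219-1409=343810; balance=1281175-343810=937365
2. interest=⌊937365·11/10000⌋=1031; principal=345219-1031=344188; balance=937365-344188=593177
3. interest=⌊593177·11/10000⌋=652; principal=345219-652=344567; balance=593177-344567=248610
4. interest=⌊248610·11/10000⌋=273; principal=min(345219-273,248610)=248610; balance=248610-248610=0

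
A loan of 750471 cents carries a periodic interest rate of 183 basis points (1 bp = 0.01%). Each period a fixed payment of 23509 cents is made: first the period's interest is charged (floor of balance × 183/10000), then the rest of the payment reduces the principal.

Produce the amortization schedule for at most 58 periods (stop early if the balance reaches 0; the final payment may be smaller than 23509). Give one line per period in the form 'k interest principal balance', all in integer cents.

1 13733 9776 740695
2 13554 9955 730740
3 13372 10137 720603
4 13187 10322 710281
5 12998 10511 699770
6 12805 10704 689066
7 12609 10900 678166
8 12410 11099 667067
9 12207 11302 655765
10 12000 11509 644256
11 11789 11720 632536
12 11575 11934 620602
13 11357 12152 608450
14 11134 12375 596075
15 10908 12601 583474
16 10677 12832 570642
17 10442 13067 557575
18 10203 13306 544269
19 9960 13549 530720
20 9712 13797 516923
21 9459 14050 502873
22 9202 14307 488566
23 8940 14569 473997
24 8674 14835 459162
25 8402 15107 444055
26 8126 15383 428672
27 7844 15665 413007
28 7558 15951 397056
29 7266 16243 380813
30 6968 16541 364272
31 6666 16843 347429
32 6357 17152 330277
33 6044 17465 312812
34 5724 17785 295027
35 5398 18111 276916
36 5067 18442 258474
37 4730 18779 239695
38 4386 19123 220572
39 4036 19473 201099
40 3680 19829 181270
41 3317 20192 161078
42 2947 20562 140516
43 2571 20938 119578
44 2188 21321 98257
45 1798 21711 76546
46 1400 22109 54437
47 996 22513 31924
48 584 22925 8999
49 164 8999 0

1. interest=⌊750471·183/10000⌋=13733; principal=23509-13733=9776; balance=750471-9776=740695
2. interest=⌊740695·183/10000⌋=13554; principal=23509-13554=9955; balance=740695-9955=730740
3. interest=⌊730740·183/10000⌋=13372; principal=23509-13372=10137; balance=730740-10137=720603
4. interest=⌊720603·183/10000⌋=13187; principal=23509-13187=10322; balance=720603-10322=710281
5. interest=⌊710281·183/10000⌋=12998; principal=23509-12998=10511; balance=710281-10511=699770
6. interest=⌊699770·183/10000⌋=12805; principal=23509-12805=10704; balance=699770-10704=689066
7. interest=⌊689066·183/10000⌋=12609; principal=23509-12609=10900; balance=689066-10900=678166
8. interest=⌊678166·183/10000⌋=12410; principal=23509-12410=11099; balance=678166-11099=667067
9. interest=⌊667067·183/10000⌋=12207; principal=23509-12207=11302; balance=667067-11302=655765
10. interest=⌊655765·183/10000⌋=12000; principal=23509-12000=11509; balance=655765-11509=644256
11. interest=⌊644256·183/10000⌋=11789; principal=23509-11789=11720; balance=644256-11720=632536
12. interest=⌊632536·183/10000⌋=11575; principal=23509-11575=11934; balance=632536-11934=620602
13. interest=⌊620602·183/10000⌋=11357; principal=23509-11357=12152; balance=620602-12152=608450
14. interest=⌊608450·183/10000⌋=11134; principal=23509-11134=12375; balance=608450-12375=596075
15. interest=⌊596075·183/10000⌋=10908; principal=23509-10908=12601; balance=596075-12601=583474
16. interest=⌊583474·183/10000⌋=10677; principal=23509-10677=12832; balance=583474-12832=570642
17. interest=⌊570642·183/10000⌋=10442; principal=23509-10442=13067; balance=570642-13067=557575
18. interest=⌊557575·183/10000⌋=10203; principal=23509-10203=13306; balance=557575-13306=544269
19. interest=⌊544269·183/10000⌋=9960; principal=23509-9960=13549; balance=544269-13549=530720
20. interest=⌊530720·183/10000⌋=9712; principal=23509-9712=13797; balance=530720-13797=516923
21. interest=⌊516923·183/10000⌋=9459; principal=23509-9459=14050; balance=516923-14050=502873
22. interest=⌊502873·183/10000⌋=9202; principal=23509-9202=14307; balance=502873-14307=488566
23. interest=⌊488566·183/10000⌋=8940; principal=23509-8940=14569; balance=488566-14569=473997
24. interest=⌊473997·183/10000⌋=8674; principal=23509-8674=14835; balance=473997-14835=459162
25. interest=⌊459162·183/10000⌋=8402; principal=23509-8402=15107; balance=459162-15107=444055
26. interest=⌊444055·183/10000⌋=8126; principal=23509-8126=15383; balance=444055-15383=428672
27. interest=⌊428672·183/10000⌋=7844; principal=23509-7844=15665; balance=428672-15665=413007
28. interest=⌊413007·183/10000⌋=7558; principal=23509-7558=15951; balance=413007-15951=397056
29. interest=⌊397056·183/10000⌋=7266; principal=23509-7266=16243; balance=397056-16243=380813
30. interest=⌊380813·183/10000⌋=6968; principal=23509-6968=16541; balance=380813-16541=364272
31. interest=⌊364272·183/10000⌋=6666; principal=23509-6666=16843; balance=364272-16843=347429
32. interest=⌊347429·183/10000⌋=6357; principal=23509-6357=17152; balance=347429-17152=330277
33. interest=⌊330277·183/10000⌋=6044; principal=23509-6044=17465; balance=330277-17465=312812
34. interest=⌊312812·183/10000⌋=5724; principal=23509-5724=17785; balance=312812-17785=295027
35. interest=⌊295027·183/10000⌋=5398; principal=23509-5398=18111; balance=295027-18111=276916
36. interest=⌊276916·183/10000⌋=5067; principal=23509-5067=18442; balance=276916-18442=258474
37. interest=⌊258474·183/10000⌋=4730; principal=23509-4730=18779; balance=258474-18779=239695
38. interest=⌊239695·183/10000⌋=4386; principal=23509-4386=19123; balance=239695-19123=220572
39. interest=⌊220572·183/10000⌋=4036; principal=23509-4036=19473; balance=220572-19473=201099
40. interest=⌊201099·183/10000⌋=3680; principal=23509-3680=19829; balance=201099-19829=181270
41. interest=⌊181270·183/10000⌋=3317; principal=23509-3317=20192; balance=181270-20192=161078
42. interest=⌊161078·183/10000⌋=2947; principal=23509-2947=20562; balance=161078-20562=140516
43. interest=⌊140516·183/10000⌋=2571; principal=23509-2571=20938; balance=140516-20938=119578
44. interest=⌊119578·183/10000⌋=2188; principal=23509-2188=21321; balance=119578-21321=98257
45. interest=⌊98257·183/10000⌋=1798; principal=23509-1798=21711; balance=98257-21711=76546
46. interest=⌊76546·183/10000⌋=1400; principal=23509-1400=22109; balance=76546-22109=54437
47. interest=⌊54437·183/10000⌋=996; principal=23509-996=22513; balance=54437-22513=31924
48. interest=⌊31924·183/10000⌋=584; principal=23509-584=22925; balance=31924-22925=8999
49. interest=⌊8999·183/10000⌋=164; principal=min(23509-164,8999)=8999; balance=8999-8999=0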